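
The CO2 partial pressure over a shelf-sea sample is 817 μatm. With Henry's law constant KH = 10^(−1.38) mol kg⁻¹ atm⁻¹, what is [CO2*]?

KH = 10^(−1.38) = 4.169×10^-2 mol kg⁻¹ atm⁻¹
[CO2*] = KH · pCO2 = 4.169×10^-2 × 817×10^-6 atm = 3.41×10^-5 mol/kg

[CO2*] = 34.1 μmol/kg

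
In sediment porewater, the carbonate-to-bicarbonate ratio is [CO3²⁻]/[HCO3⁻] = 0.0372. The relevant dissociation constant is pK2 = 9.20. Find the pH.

pH = 7.77

From K2 = [H⁺][CO3²⁻]/[HCO3⁻]:  pH = pK2 + log₁₀([CO3²⁻]/[HCO3⁻])
log₁₀(0.0372) = -1.429
pH = 9.20 + (-1.429) = 7.77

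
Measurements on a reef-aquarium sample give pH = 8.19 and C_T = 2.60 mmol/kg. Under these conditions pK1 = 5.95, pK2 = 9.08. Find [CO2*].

α₀ = 1 / (1 + K1/[H⁺] + K1K2/[H⁺]²) = 1 / (1 + 10^+2.24 + 10^+1.35)
   = 1 / (1 + 173.78 + 22.387) = 1/197.17 = 0.005072
[CO2*] = α₀ × DIC = 0.005072 × 2.60 = 0.0132 mmol/kg = 13.2 μmol/kg

[CO2*] = 13.2 μmol/kg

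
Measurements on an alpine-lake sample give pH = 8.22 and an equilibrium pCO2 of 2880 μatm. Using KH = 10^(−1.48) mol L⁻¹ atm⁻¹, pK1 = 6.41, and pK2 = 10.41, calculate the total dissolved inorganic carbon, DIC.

DIC = 6.29 mmol/L

[CO2*] = KH · pCO2 = 10^(−1.48) × 2880×10^-6 = 9.537×10^-5 mol/L
α₀ = 1/(1 + K1/[H⁺] + K1K2/[H⁺]²) = 1/(1 + 10^+1.81 + 10^-0.38) = 0.01516
DIC = [CO2*]/α₀ = 9.537×10^-5 / 0.01516 = 6.29 mmol/L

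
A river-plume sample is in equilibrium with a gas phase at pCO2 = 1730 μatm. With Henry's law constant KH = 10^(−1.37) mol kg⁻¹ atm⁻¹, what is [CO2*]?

[CO2*] = 73.8 μmol/kg

KH = 10^(−1.37) = 4.266×10^-2 mol kg⁻¹ atm⁻¹
[CO2*] = KH · pCO2 = 4.266×10^-2 × 1730×10^-6 atm = 7.38×10^-5 mol/kg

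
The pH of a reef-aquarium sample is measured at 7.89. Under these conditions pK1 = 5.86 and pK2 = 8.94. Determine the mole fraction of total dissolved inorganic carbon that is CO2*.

α₀ = 1 / (1 + K1/[H⁺] + K1K2/[H⁺]²) = 1 / (1 + 10^+2.03 + 10^+0.98)
   = 1 / (1 + 107.15 + 9.5499) = 1/117.70 = 0.008496

α₀ = 0.00850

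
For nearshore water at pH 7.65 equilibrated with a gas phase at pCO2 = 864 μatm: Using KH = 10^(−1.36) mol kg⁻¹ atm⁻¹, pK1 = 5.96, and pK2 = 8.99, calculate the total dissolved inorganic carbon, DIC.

DIC = 1.97 mmol/kg

[CO2*] = KH · pCO2 = 10^(−1.36) × 864×10^-6 = 3.771×10^-5 mol/kg
α₀ = 1/(1 + K1/[H⁺] + K1K2/[H⁺]²) = 1/(1 + 10^+1.69 + 10^+0.35) = 0.01915
DIC = [CO2*]/α₀ = 3.771×10^-5 / 0.01915 = 1.97 mmol/kg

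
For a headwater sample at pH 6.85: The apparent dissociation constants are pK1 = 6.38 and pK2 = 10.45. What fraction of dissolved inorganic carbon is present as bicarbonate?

α₁ = 0.747

α₁ = 1 / (1 + [H⁺]/K1 + K2/[H⁺]) = 1 / (1 + 10^-0.47 + 10^-3.60)
   = 1 / (1 + 0.33884 + 0.00025119) = 1/1.3391 = 0.7468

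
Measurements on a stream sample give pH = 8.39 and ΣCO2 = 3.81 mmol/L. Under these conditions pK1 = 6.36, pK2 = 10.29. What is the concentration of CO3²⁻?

[CO3²⁻] = 0.0469 mmol/L

α₂ = 1 / (1 + [H⁺]/K2 + [H⁺]²/(K1K2)) = 1 / (1 + 10^+1.90 + 10^-0.13)
   = 1 / (1 + 79.433 + 0.74131) = 1/81.174 = 0.01232
[CO3²⁻] = α₂ × DIC = 0.01232 × 3.81 = 0.0469 mmol/L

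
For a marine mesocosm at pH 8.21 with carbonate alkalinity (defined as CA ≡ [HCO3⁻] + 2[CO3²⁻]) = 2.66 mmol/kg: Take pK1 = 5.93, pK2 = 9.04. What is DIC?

CA = [HCO3⁻] + 2[CO3²⁻] = (α₁ + 2α₂)·DIC
At pH 8.21: [H⁺]/K1 = 10^-2.28 = 0.0052481, K2/[H⁺] = 10^-0.83 = 0.14791
α₁ = 1/(1 + 0.0052481 + 0.14791) = 1/1.1532 = 0.8672; α₂ = α₁·K2/[H⁺] = 0.1283
α₁ + 2α₂ = 1.1237
DIC = CA / (α₁ + 2α₂) = 2.66 / 1.1237 = 2.37 mmol/kg

DIC = 2.37 mmol/kg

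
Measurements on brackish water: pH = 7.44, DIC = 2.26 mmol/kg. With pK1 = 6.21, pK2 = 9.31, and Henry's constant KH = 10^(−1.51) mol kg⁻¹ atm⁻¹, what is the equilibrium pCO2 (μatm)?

α₀ = 1 / (1 + K1/[H⁺] + K1K2/[H⁺]²) = 1 / (1 + 10^+1.23 + 10^-0.64)
   = 1 / (1 + 16.982 + 0.22909) = 1/18.212 = 0.05491
[CO2*] = α₀ × DIC = 0.05491 × 2.26 = 0.1241 mmol/kg
pCO2 = [CO2*]/KH = 1.241×10^-4 / 3.090×10^-2 = 4020 μatm

pCO2 = 4020 μatm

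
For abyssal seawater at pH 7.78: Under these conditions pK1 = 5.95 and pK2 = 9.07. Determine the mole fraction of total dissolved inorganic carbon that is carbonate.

α₂ = 1 / (1 + [H⁺]/K2 + [H⁺]²/(K1K2)) = 1 / (1 + 10^+1.29 + 10^-0.54)
   = 1 / (1 + 19.498 + 0.28840) = 1/20.787 = 0.04811

α₂ = 0.0481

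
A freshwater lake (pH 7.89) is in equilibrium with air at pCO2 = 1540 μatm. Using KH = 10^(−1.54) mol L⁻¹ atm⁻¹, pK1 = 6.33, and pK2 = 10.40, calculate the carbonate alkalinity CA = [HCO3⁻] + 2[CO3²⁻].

CA = 1.62 mmol/L

[CO2*] = KH · pCO2 = 10^(−1.54) × 1540×10^-6 = 4.441×10^-5 mol/L
α₀ = 1/(1 + K1/[H⁺] + K1K2/[H⁺]²) = 1/(1 + 10^+1.56 + 10^-0.95) = 0.02672
DIC = [CO2*]/α₀ = 4.441×10^-5 / 0.02672 = 1.662 mmol/L
CA = (α₁ + 2α₂)·DIC = (0.9703 + 2×0.002998) × 1.662 = 1.62 mmol/L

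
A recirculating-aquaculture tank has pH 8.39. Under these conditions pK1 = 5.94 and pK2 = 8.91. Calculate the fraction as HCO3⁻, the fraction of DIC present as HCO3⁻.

α₁ = 1 / (1 + [H⁺]/K1 + K2/[H⁺]) = 1 / (1 + 10^-2.45 + 10^-0.52)
   = 1 / (1 + 0.0035481 + 0.30200) = 1/1.3055 = 0.7660

α₁ = 0.766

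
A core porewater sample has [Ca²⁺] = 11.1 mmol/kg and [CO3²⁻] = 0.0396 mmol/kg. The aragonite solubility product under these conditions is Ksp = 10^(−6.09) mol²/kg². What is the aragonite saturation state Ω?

Ω = 0.541

Ksp = 10^(−6.09) = 8.128×10^-7
Ω = [Ca²⁺][CO3²⁻]/Ksp = (11.1×10^-3)(0.0396×10^-3) / 8.128×10^-7 = 0.541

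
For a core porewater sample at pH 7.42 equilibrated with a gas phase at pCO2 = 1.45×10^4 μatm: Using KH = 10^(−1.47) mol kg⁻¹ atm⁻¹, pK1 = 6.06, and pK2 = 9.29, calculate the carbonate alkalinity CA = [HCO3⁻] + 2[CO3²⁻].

[CO2*] = KH · pCO2 = 10^(−1.47) × 1.45×10^4×10^-6 = 4.913×10^-4 mol/kg
α₀ = 1/(1 + K1/[H⁺] + K1K2/[H⁺]²) = 1/(1 + 10^+1.36 + 10^-0.51) = 0.04129
DIC = [CO2*]/α₀ = 4.913×10^-4 / 0.04129 = 11.90 mmol/kg
CA = (α₁ + 2α₂)·DIC = (0.9459 + 2×0.01276) × 11.90 = 11.6 mmol/kg

CA = 11.6 mmol/kg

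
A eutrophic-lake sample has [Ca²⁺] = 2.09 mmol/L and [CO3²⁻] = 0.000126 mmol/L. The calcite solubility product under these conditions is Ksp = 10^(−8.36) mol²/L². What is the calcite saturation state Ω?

Ksp = 10^(−8.36) = 4.365×10^-9
Ω = [Ca²⁺][CO3²⁻]/Ksp = (2.09×10^-3)(0.000126×10^-3) / 4.365×10^-9 = 0.0603

Ω = 0.0603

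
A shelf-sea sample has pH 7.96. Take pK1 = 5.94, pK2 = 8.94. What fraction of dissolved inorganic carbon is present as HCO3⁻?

α₁ = 1 / (1 + [H⁺]/K1 + K2/[H⁺]) = 1 / (1 + 10^-2.02 + 10^-0.98)
   = 1 / (1 + 0.0095499 + 0.10471) = 1/1.1143 = 0.8975

α₁ = 0.897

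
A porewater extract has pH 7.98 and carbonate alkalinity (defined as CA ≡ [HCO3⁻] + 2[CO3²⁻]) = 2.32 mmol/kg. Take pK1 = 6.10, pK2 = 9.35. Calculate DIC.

CA = [HCO3⁻] + 2[CO3²⁻] = (α₁ + 2α₂)·DIC
At pH 7.98: [H⁺]/K1 = 10^-1.88 = 0.013183, K2/[H⁺] = 10^-1.37 = 0.042658
α₁ = 1/(1 + 0.013183 + 0.042658) = 1/1.0558 = 0.9471; α₂ = α₁·K2/[H⁺] = 0.04040
α₁ + 2α₂ = 1.0279
DIC = CA / (α₁ + 2α₂) = 2.32 / 1.0279 = 2.26 mmol/kg

DIC = 2.26 mmol/kg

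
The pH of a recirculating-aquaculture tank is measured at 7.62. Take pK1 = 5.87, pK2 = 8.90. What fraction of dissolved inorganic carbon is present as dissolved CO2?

α₀ = 1 / (1 + K1/[H⁺] + K1K2/[H⁺]²) = 1 / (1 + 10^+1.75 + 10^+0.47)
   = 1 / (1 + 56.234 + 2.9512) = 1/60.185 = 0.01662

α₀ = 0.0166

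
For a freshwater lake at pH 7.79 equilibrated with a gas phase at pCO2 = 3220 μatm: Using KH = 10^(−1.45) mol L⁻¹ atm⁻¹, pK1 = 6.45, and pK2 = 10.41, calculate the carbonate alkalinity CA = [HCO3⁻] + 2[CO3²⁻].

CA = 2.51 mmol/L

[CO2*] = KH · pCO2 = 10^(−1.45) × 3220×10^-6 = 1.142×10^-4 mol/L
α₀ = 1/(1 + K1/[H⁺] + K1K2/[H⁺]²) = 1/(1 + 10^+1.34 + 10^-1.28) = 0.04361
DIC = [CO2*]/α₀ = 1.142×10^-4 / 0.04361 = 2.620 mmol/L
CA = (α₁ + 2α₂)·DIC = (0.9541 + 2×0.002289) × 2.620 = 2.51 mmol/L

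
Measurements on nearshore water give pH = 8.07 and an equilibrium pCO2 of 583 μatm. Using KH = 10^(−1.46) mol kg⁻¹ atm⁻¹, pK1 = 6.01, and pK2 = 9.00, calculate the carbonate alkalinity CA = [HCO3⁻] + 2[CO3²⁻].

[CO2*] = KH · pCO2 = 10^(−1.46) × 583×10^-6 = 2.021×10^-5 mol/kg
α₀ = 1/(1 + K1/[H⁺] + K1K2/[H⁺]²) = 1/(1 + 10^+2.06 + 10^+1.13) = 0.007734
DIC = [CO2*]/α₀ = 2.021×10^-5 / 0.007734 = 2.614 mmol/kg
CA = (α₁ + 2α₂)·DIC = (0.8879 + 2×0.1043) × 2.614 = 2.87 mmol/kg

CA = 2.87 mmol/kg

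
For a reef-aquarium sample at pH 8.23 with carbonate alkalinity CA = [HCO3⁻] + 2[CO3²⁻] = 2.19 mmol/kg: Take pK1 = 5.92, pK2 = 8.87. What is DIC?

CA = [HCO3⁻] + 2[CO3²⁻] = (α₁ + 2α₂)·DIC
At pH 8.23: [H⁺]/K1 = 10^-2.31 = 0.0048978, K2/[H⁺] = 10^-0.64 = 0.22909
α₁ = 1/(1 + 0.0048978 + 0.22909) = 1/1.2340 = 0.8104; α₂ = α₁·K2/[H⁺] = 0.1856
α₁ + 2α₂ = 1.1817
DIC = CA / (α₁ + 2α₂) = 2.19 / 1.1817 = 1.85 mmol/kg

DIC = 1.85 mmol/kg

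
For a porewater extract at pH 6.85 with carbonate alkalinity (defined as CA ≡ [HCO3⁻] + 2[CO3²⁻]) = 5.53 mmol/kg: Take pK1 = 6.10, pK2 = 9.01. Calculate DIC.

DIC = 6.46 mmol/kg

CA = [HCO3⁻] + 2[CO3²⁻] = (α₁ + 2α₂)·DIC
At pH 6.85: [H⁺]/K1 = 10^-0.75 = 0.17783, K2/[H⁺] = 10^-2.16 = 0.0069183
α₁ = 1/(1 + 0.17783 + 0.0069183) = 1/1.1847 = 0.8441; α₂ = α₁·K2/[H⁺] = 0.005839
α₁ + 2α₂ = 0.8557
DIC = CA / (α₁ + 2α₂) = 5.53 / 0.8557 = 6.46 mmol/kg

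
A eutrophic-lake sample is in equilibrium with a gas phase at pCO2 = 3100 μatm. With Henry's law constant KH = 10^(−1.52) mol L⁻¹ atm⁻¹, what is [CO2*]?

KH = 10^(−1.52) = 3.020×10^-2 mol L⁻¹ atm⁻¹
[CO2*] = KH · pCO2 = 3.020×10^-2 × 3100×10^-6 atm = 9.36×10^-5 mol/L

[CO2*] = 93.6 μmol/L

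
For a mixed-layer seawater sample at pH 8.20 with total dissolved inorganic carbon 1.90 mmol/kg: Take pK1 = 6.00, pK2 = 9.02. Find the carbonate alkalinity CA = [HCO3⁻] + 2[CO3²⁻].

CA = [HCO3⁻] + 2[CO3²⁻] = (α₁ + 2α₂)·DIC
At pH 8.20: [H⁺]/K1 = 10^-2.20 = 0.0063096, K2/[H⁺] = 10^-0.82 = 0.15136
α₁ = 1/(1 + 0.0063096 + 0.15136) = 1/1.1577 = 0.8638; α₂ = α₁·K2/[H⁺] = 0.1307
α₁ + 2α₂ = 1.1253
CA = 1.1253 × 1.90 = 2.14 mmol/kg

CA = 2.14 mmol/kg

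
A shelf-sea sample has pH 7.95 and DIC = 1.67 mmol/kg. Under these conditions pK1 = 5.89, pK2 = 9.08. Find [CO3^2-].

α₂ = 1 / (1 + [H⁺]/K2 + [H⁺]²/(K1K2)) = 1 / (1 + 10^+1.13 + 10^-0.93)
   = 1 / (1 + 13.490 + 0.11749) = 1/14.607 = 0.06846
[CO3²⁻] = α₂ × DIC = 0.06846 × 1.67 = 0.114 mmol/kg

[CO3²⁻] = 0.114 mmol/kg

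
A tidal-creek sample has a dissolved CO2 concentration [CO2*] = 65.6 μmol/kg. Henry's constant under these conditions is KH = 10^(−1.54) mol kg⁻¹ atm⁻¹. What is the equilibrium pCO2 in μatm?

KH = 10^(−1.54) = 2.884×10^-2 mol kg⁻¹ atm⁻¹
pCO2 = [CO2*]/KH = 65.6×10^-6 / 2.884×10^-2 = 2.27×10^-3 atm = 2270 μatm

pCO2 = 2270 μatm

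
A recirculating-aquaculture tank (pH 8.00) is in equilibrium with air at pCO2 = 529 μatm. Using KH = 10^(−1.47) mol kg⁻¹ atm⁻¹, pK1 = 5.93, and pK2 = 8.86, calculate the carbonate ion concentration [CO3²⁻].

[CO2*] = KH · pCO2 = 10^(−1.47) × 529×10^-6 = 1.792×10^-5 mol/kg
α₀ = 1/(1 + K1/[H⁺] + K1K2/[H⁺]²) = 1/(1 + 10^+2.07 + 10^+1.21) = 0.007423
DIC = [CO2*]/α₀ = 1.792×10^-5 / 0.007423 = 2.415 mmol/kg
[CO3²⁻] = α₂·DIC; α₂ = 0.1204, so [CO3²⁻] = 0.1204 × 2.415 = 0.291 mmol/kg

[CO3²⁻] = 0.291 mmol/kg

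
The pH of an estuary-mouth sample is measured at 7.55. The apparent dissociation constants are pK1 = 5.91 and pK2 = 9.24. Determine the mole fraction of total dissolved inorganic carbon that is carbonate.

α₂ = 1 / (1 + [H⁺]/K2 + [H⁺]²/(K1K2)) = 1 / (1 + 10^+1.69 + 10^+0.05)
   = 1 / (1 + 48.978 + 1.1220) = 1/51.100 = 0.01957

α₂ = 0.0196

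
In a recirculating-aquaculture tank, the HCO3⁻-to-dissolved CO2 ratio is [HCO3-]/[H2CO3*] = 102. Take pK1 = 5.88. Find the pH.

From K1 = [H⁺][HCO3-]/[H2CO3*]:  pH = pK1 + log₁₀([HCO3-]/[H2CO3*])
log₁₀(102) = +2.009
pH = 5.88 + (+2.009) = 7.89

pH = 7.89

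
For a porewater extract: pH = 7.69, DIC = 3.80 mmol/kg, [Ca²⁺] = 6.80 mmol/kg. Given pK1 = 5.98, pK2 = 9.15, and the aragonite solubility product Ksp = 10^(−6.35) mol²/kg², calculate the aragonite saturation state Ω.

α₂ = 1 / (1 + [H⁺]/K2 + [H⁺]²/(K1K2)) = 1 / (1 + 10^+1.46 + 10^-0.25)
   = 1 / (1 + 28.840 + 0.56234) = 1/30.403 = 0.03289
[CO3²⁻] = α₂ × DIC = 0.03289 × 3.80 = 0.1250 mmol/kg
Ksp = 10^(−6.35) = 4.467×10^-7
Ω = [Ca²⁺][CO3²⁻]/Ksp = (6.80×10^-3)(1.250×10^-4) / 4.467×10^-7 = 1.90

Ω = 1.90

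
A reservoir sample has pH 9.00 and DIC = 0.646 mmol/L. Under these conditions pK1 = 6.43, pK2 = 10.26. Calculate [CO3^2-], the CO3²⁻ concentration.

α₂ = 1 / (1 + [H⁺]/K2 + [H⁺]²/(K1K2)) = 1 / (1 + 10^+1.26 + 10^-1.31)
   = 1 / (1 + 18.197 + 0.048978) = 1/19.246 = 0.05196
[CO3²⁻] = α₂ × DIC = 0.05196 × 0.646 = 0.0336 mmol/L

[CO3²⁻] = 0.0336 mmol/L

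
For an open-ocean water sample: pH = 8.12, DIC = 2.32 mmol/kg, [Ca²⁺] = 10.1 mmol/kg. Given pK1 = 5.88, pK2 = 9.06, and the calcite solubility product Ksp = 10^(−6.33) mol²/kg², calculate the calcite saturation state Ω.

Ω = 5.13

α₂ = 1 / (1 + [H⁺]/K2 + [H⁺]²/(K1K2)) = 1 / (1 + 10^+0.94 + 10^-1.30)
   = 1 / (1 + 8.7096 + 0.050119) = 1/9.7598 = 0.1025
[CO3²⁻] = α₂ × DIC = 0.1025 × 2.32 = 0.2377 mmol/kg
Ksp = 10^(−6.33) = 4.677×10^-7
Ω = [Ca²⁺][CO3²⁻]/Ksp = (10.1×10^-3)(2.377×10^-4) / 4.677×10^-7 = 5.13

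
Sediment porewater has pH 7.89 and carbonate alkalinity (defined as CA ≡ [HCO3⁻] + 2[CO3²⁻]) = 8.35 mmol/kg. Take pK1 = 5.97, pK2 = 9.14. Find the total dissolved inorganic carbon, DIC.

CA = [HCO3⁻] + 2[CO3²⁻] = (α₁ + 2α₂)·DIC
At pH 7.89: [H⁺]/K1 = 10^-1.92 = 0.012023, K2/[H⁺] = 10^-1.25 = 0.056234
α₁ = 1/(1 + 0.012023 + 0.056234) = 1/1.0683 = 0.9361; α₂ = α₁·K2/[H⁺] = 0.05264
α₁ + 2α₂ = 1.0414
DIC = CA / (α₁ + 2α₂) = 8.35 / 1.0414 = 8.02 mmol/kg

DIC = 8.02 mmol/kg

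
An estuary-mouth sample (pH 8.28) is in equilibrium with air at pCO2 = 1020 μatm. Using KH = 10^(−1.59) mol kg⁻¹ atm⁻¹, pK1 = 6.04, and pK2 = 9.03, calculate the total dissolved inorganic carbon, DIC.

DIC = 5.39 mmol/kg

[CO2*] = KH · pCO2 = 10^(−1.59) × 1020×10^-6 = 2.622×10^-5 mol/kg
α₀ = 1/(1 + K1/[H⁺] + K1K2/[H⁺]²) = 1/(1 + 10^+2.24 + 10^+1.49) = 0.004862
DIC = [CO2*]/α₀ = 2.622×10^-5 / 0.004862 = 5.39 mmol/kg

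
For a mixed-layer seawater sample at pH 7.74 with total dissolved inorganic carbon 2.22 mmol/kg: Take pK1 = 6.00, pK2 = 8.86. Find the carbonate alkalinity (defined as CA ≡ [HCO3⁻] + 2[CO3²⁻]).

CA = [HCO3⁻] + 2[CO3²⁻] = (α₁ + 2α₂)·DIC
At pH 7.74: [H⁺]/K1 = 10^-1.74 = 0.018197, K2/[H⁺] = 10^-1.12 = 0.075858
α₁ = 1/(1 + 0.018197 + 0.075858) = 1/1.0941 = 0.9140; α₂ = α₁·K2/[H⁺] = 0.06934
α₁ + 2α₂ = 1.0527
CA = 1.0527 × 2.22 = 2.34 mmol/kg

CA = 2.34 mmol/kg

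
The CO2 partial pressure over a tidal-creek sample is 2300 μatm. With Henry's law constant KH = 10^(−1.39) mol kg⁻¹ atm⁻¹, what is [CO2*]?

[CO2*] = 93.7 μmol/kg

KH = 10^(−1.39) = 4.074×10^-2 mol kg⁻¹ atm⁻¹
[CO2*] = KH · pCO2 = 4.074×10^-2 × 2300×10^-6 atm = 9.37×10^-5 mol/kg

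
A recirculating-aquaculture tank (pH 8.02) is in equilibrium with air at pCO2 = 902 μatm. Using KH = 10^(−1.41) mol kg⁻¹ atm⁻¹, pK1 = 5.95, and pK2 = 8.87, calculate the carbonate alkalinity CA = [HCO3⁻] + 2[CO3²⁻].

[CO2*] = KH · pCO2 = 10^(−1.41) × 902×10^-6 = 3.509×10^-5 mol/kg
α₀ = 1/(1 + K1/[H⁺] + K1K2/[H⁺]²) = 1/(1 + 10^+2.07 + 10^+1.22) = 0.007403
DIC = [CO2*]/α₀ = 3.509×10^-5 / 0.007403 = 4.740 mmol/kg
CA = (α₁ + 2α₂)·DIC = (0.8697 + 2×0.1229) × 4.740 = 5.29 mmol/kg

CA = 5.29 mmol/kg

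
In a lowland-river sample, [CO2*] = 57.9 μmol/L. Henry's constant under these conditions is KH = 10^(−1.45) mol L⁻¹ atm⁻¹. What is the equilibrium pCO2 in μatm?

pCO2 = 1630 μatm

KH = 10^(−1.45) = 3.548×10^-2 mol L⁻¹ atm⁻¹
pCO2 = [CO2*]/KH = 57.9×10^-6 / 3.548×10^-2 = 1.63×10^-3 atm = 1630 μatm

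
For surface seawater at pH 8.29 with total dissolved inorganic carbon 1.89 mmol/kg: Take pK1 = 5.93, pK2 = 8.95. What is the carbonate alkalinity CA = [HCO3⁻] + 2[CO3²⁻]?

CA = 2.22 mmol/kg

CA = [HCO3⁻] + 2[CO3²⁻] = (α₁ + 2α₂)·DIC
At pH 8.29: [H⁺]/K1 = 10^-2.36 = 0.0043652, K2/[H⁺] = 10^-0.66 = 0.21878
α₁ = 1/(1 + 0.0043652 + 0.21878) = 1/1.2231 = 0.8176; α₂ = α₁·K2/[H⁺] = 0.1789
α₁ + 2α₂ = 1.1753
CA = 1.1753 × 1.89 = 2.22 mmol/kg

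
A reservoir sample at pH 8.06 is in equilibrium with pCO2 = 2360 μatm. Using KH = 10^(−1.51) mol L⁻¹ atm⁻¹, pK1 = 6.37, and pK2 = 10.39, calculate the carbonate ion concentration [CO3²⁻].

[CO3²⁻] = 16.7 μmol/L

[CO2*] = KH · pCO2 = 10^(−1.51) × 2360×10^-6 = 7.293×10^-5 mol/L
α₀ = 1/(1 + K1/[H⁺] + K1K2/[H⁺]²) = 1/(1 + 10^+1.69 + 10^-0.64) = 0.01992
DIC = [CO2*]/α₀ = 7.293×10^-5 / 0.01992 = 3.662 mmol/L
[CO3²⁻] = α₂·DIC; α₂ = 0.004563, so [CO3²⁻] = 0.004563 × 3.662 = 0.0167 mmol/L = 16.7 μmol/L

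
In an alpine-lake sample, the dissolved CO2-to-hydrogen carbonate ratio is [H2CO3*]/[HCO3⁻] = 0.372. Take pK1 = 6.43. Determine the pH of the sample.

pH = 6.86

From K1 = [H⁺][HCO3⁻]/[H2CO3*]:  pH = pK1 − log₁₀([H2CO3*]/[HCO3⁻])
log₁₀(0.372) = -0.429
pH = 6.43 − (-0.429) = 6.86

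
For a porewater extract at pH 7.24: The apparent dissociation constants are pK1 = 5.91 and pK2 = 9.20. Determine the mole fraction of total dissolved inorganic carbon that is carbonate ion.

α₂ = 0.0104

α₂ = 1 / (1 + [H⁺]/K2 + [H⁺]²/(K1K2)) = 1 / (1 + 10^+1.96 + 10^+0.63)
   = 1 / (1 + 91.201 + 4.2658) = 1/96.467 = 0.01037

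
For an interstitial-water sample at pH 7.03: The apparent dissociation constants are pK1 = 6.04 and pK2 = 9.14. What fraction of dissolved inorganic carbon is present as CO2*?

α₀ = 1 / (1 + K1/[H⁺] + K1K2/[H⁺]²) = 1 / (1 + 10^+0.99 + 10^-1.12)
   = 1 / (1 + 9.7724 + 0.075858) = 1/10.848 = 0.09218

α₀ = 0.0922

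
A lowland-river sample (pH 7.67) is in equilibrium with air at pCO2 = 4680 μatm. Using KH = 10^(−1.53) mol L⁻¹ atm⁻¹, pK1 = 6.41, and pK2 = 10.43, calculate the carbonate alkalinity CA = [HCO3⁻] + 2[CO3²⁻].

[CO2*] = KH · pCO2 = 10^(−1.53) × 4680×10^-6 = 1.381×10^-4 mol/L
α₀ = 1/(1 + K1/[H⁺] + K1K2/[H⁺]²) = 1/(1 + 10^+1.26 + 10^-1.50) = 0.05201
DIC = [CO2*]/α₀ = 1.381×10^-4 / 0.05201 = 2.656 mmol/L
CA = (α₁ + 2α₂)·DIC = (0.9463 + 2×0.001645) × 2.656 = 2.52 mmol/L

CA = 2.52 mmol/L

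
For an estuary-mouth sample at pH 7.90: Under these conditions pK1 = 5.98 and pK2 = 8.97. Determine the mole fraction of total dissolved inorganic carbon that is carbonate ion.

α₂ = 0.0776

α₂ = 1 / (1 + [H⁺]/K2 + [H⁺]²/(K1K2)) = 1 / (1 + 10^+1.07 + 10^-0.85)
   = 1 / (1 + 11.749 + 0.14125) = 1/12.890 = 0.07758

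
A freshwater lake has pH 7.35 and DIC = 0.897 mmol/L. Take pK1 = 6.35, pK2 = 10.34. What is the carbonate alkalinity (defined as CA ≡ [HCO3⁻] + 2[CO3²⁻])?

CA = [HCO3⁻] + 2[CO3²⁻] = (α₁ + 2α₂)·DIC
At pH 7.35: [H⁺]/K1 = 10^-1.00 = 0.10000, K2/[H⁺] = 10^-2.99 = 0.0010233
α₁ = 1/(1 + 0.10000 + 0.0010233) = 1/1.1010 = 0.9082; α₂ = α₁·K2/[H⁺] = 0.0009294
α₁ + 2α₂ = 0.9101
CA = 0.9101 × 0.897 = 0.816 mmol/L

CA = 0.816 mmol/L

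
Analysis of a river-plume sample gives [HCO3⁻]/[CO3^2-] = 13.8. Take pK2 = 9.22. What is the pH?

pH = 8.08

From K2 = [H⁺][CO3^2-]/[HCO3⁻]:  pH = pK2 − log₁₀([HCO3⁻]/[CO3^2-])
log₁₀(13.8) = +1.140
pH = 9.22 − (+1.140) = 8.08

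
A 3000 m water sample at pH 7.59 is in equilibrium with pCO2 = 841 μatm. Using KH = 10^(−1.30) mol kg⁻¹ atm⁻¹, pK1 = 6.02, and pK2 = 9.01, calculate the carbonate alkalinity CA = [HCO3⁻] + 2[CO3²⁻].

CA = 1.69 mmol/kg

[CO2*] = KH · pCO2 = 10^(−1.30) × 841×10^-6 = 4.215×10^-5 mol/kg
α₀ = 1/(1 + K1/[H⁺] + K1K2/[H⁺]²) = 1/(1 + 10^+1.57 + 10^+0.15) = 0.02527
DIC = [CO2*]/α₀ = 4.215×10^-5 / 0.02527 = 1.668 mmol/kg
CA = (α₁ + 2α₂)·DIC = (0.9390 + 2×0.03570) × 1.668 = 1.69 mmol/kg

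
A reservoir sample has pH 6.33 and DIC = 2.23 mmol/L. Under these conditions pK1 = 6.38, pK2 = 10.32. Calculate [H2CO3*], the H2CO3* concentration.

[CO2*] = 1.18 mmol/L

α₀ = 1 / (1 + K1/[H⁺] + K1K2/[H⁺]²) = 1 / (1 + 10^-0.05 + 10^-4.04)
   = 1 / (1 + 0.89125 + 9.1201×10^-5) = 1/1.8913 = 0.5287
[CO2*] = α₀ × DIC = 0.5287 × 2.23 = 1.18 mmol/L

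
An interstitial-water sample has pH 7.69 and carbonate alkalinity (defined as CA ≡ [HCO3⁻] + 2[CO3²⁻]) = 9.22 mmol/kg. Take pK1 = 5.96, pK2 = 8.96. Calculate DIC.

DIC = 8.93 mmol/kg

CA = [HCO3⁻] + 2[CO3²⁻] = (α₁ + 2α₂)·DIC
At pH 7.69: [H⁺]/K1 = 10^-1.73 = 0.018621, K2/[H⁺] = 10^-1.27 = 0.053703
α₁ = 1/(1 + 0.018621 + 0.053703) = 1/1.0723 = 0.9326; α₂ = α₁·K2/[H⁺] = 0.05008
α₁ + 2α₂ = 1.0327
DIC = CA / (α₁ + 2α₂) = 9.22 / 1.0327 = 8.93 mmol/kg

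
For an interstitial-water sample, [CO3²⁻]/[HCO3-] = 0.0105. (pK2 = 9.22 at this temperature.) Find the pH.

From K2 = [H⁺][CO3²⁻]/[HCO3-]:  pH = pK2 + log₁₀([CO3²⁻]/[HCO3-])
log₁₀(0.0105) = -1.979
pH = 9.22 + (-1.979) = 7.24

pH = 7.24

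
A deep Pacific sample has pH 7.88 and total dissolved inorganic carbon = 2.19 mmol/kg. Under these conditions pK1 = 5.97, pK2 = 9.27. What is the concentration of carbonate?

[CO3²⁻] = 0.0847 mmol/kg

α₂ = 1 / (1 + [H⁺]/K2 + [H⁺]²/(K1K2)) = 1 / (1 + 10^+1.39 + 10^-0.52)
   = 1 / (1 + 24.547 + 0.30200) = 1/25.849 = 0.03869
[CO3²⁻] = α₂ × DIC = 0.03869 × 2.19 = 0.0847 mmol/kg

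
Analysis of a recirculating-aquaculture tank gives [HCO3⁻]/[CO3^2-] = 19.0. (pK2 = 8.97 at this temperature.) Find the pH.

pH = 7.69

From K2 = [H⁺][CO3^2-]/[HCO3⁻]:  pH = pK2 − log₁₀([HCO3⁻]/[CO3^2-])
log₁₀(19.0) = +1.279
pH = 8.97 − (+1.279) = 7.69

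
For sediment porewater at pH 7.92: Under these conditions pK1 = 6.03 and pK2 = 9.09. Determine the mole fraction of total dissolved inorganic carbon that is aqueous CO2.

α₀ = 0.0119

α₀ = 1 / (1 + K1/[H⁺] + K1K2/[H⁺]²) = 1 / (1 + 10^+1.89 + 10^+0.72)
   = 1 / (1 + 77.625 + 5.2481) = 1/83.873 = 0.01192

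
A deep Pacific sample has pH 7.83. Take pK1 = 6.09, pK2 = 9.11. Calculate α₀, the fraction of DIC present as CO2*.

α₀ = 0.0170

α₀ = 1 / (1 + K1/[H⁺] + K1K2/[H⁺]²) = 1 / (1 + 10^+1.74 + 10^+0.46)
   = 1 / (1 + 54.954 + 2.8840) = 1/58.838 = 0.01700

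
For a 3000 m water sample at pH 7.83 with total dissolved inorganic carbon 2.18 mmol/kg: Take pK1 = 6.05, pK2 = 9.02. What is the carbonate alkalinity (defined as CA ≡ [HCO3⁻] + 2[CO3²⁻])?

CA = [HCO3⁻] + 2[CO3²⁻] = (α₁ + 2α₂)·DIC
At pH 7.83: [H⁺]/K1 = 10^-1.78 = 0.016596, K2/[H⁺] = 10^-1.19 = 0.064565
α₁ = 1/(1 + 0.016596 + 0.064565) = 1/1.0812 = 0.9249; α₂ = α₁·K2/[H⁺] = 0.05972
α₁ + 2α₂ = 1.0444
CA = 1.0444 × 2.18 = 2.28 mmol/kg

CA = 2.28 mmol/kg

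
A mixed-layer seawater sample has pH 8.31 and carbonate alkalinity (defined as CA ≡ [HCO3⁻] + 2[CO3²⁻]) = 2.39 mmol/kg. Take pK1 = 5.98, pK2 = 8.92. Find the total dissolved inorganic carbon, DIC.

DIC = 2.00 mmol/kg

CA = [HCO3⁻] + 2[CO3²⁻] = (α₁ + 2α₂)·DIC
At pH 8.31: [H⁺]/K1 = 10^-2.33 = 0.0046774, K2/[H⁺] = 10^-0.61 = 0.24547
α₁ = 1/(1 + 0.0046774 + 0.24547) = 1/1.2501 = 0.7999; α₂ = α₁·K2/[H⁺] = 0.1964
α₁ + 2α₂ = 1.1926
DIC = CA / (α₁ + 2α₂) = 2.39 / 1.1926 = 2.00 mmol/kg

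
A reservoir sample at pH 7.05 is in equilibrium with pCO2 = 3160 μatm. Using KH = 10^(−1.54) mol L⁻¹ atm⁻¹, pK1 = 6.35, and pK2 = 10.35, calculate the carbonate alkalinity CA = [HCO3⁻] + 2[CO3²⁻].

[CO2*] = KH · pCO2 = 10^(−1.54) × 3160×10^-6 = 9.114×10^-5 mol/L
α₀ = 1/(1 + K1/[H⁺] + K1K2/[H⁺]²) = 1/(1 + 10^+0.70 + 10^-2.60) = 0.1663
DIC = [CO2*]/α₀ = 9.114×10^-5 / 0.1663 = 0.5481 mmol/L
CA = (α₁ + 2α₂)·DIC = (0.8333 + 2×0.0004176) × 0.5481 = 0.457 mmol/L

CA = 0.457 mmol/L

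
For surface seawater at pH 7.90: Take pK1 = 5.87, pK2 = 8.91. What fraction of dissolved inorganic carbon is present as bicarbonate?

α₁ = 1 / (1 + [H⁺]/K1 + K2/[H⁺]) = 1 / (1 + 10^-2.03 + 10^-1.01)
   = 1 / (1 + 0.0093325 + 0.097724) = 1/1.1071 = 0.9033

α₁ = 0.903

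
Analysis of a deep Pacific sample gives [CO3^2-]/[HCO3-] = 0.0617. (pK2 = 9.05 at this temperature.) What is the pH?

pH = 7.84

From K2 = [H⁺][CO3^2-]/[HCO3-]:  pH = pK2 + log₁₀([CO3^2-]/[HCO3-])
log₁₀(0.0617) = -1.210
pH = 9.05 + (-1.210) = 7.84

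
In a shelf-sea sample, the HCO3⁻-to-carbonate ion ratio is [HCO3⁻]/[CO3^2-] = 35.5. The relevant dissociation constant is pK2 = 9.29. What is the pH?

From K2 = [H⁺][CO3^2-]/[HCO3⁻]:  pH = pK2 − log₁₀([HCO3⁻]/[CO3^2-])
log₁₀(35.5) = +1.550
pH = 9.29 − (+1.550) = 7.74

pH = 7.74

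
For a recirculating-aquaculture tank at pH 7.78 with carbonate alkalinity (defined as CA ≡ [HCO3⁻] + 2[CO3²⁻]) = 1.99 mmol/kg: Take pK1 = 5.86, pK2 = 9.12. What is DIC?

DIC = 1.93 mmol/kg

CA = [HCO3⁻] + 2[CO3²⁻] = (α₁ + 2α₂)·DIC
At pH 7.78: [H⁺]/K1 = 10^-1.92 = 0.012023, K2/[H⁺] = 10^-1.34 = 0.045709
α₁ = 1/(1 + 0.012023 + 0.045709) = 1/1.0577 = 0.9454; α₂ = α₁·K2/[H⁺] = 0.04321
α₁ + 2α₂ = 1.0318
DIC = CA / (α₁ + 2α₂) = 1.99 / 1.0318 = 1.93 mmol/kg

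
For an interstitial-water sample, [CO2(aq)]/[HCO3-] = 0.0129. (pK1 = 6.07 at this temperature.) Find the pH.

pH = 7.96

From K1 = [H⁺][HCO3-]/[CO2(aq)]:  pH = pK1 − log₁₀([CO2(aq)]/[HCO3-])
log₁₀(0.0129) = -1.889
pH = 6.07 − (-1.889) = 7.96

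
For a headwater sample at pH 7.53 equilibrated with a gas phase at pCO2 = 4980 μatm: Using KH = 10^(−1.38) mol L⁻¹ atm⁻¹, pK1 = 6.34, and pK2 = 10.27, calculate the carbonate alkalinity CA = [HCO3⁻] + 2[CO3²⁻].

[CO2*] = KH · pCO2 = 10^(−1.38) × 4980×10^-6 = 2.076×10^-4 mol/L
α₀ = 1/(1 + K1/[H⁺] + K1K2/[H⁺]²) = 1/(1 + 10^+1.19 + 10^-1.55) = 0.06055
DIC = [CO2*]/α₀ = 2.076×10^-4 / 0.06055 = 3.429 mmol/L
CA = (α₁ + 2α₂)·DIC = (0.9377 + 2×0.001706) × 3.429 = 3.23 mmol/L

CA = 3.23 mmol/L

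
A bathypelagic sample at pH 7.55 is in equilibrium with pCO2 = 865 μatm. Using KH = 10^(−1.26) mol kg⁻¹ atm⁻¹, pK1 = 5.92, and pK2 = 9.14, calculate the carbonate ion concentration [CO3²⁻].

[CO3²⁻] = 0.0521 mmol/kg

[CO2*] = KH · pCO2 = 10^(−1.26) × 865×10^-6 = 4.754×10^-5 mol/kg
α₀ = 1/(1 + K1/[H⁺] + K1K2/[H⁺]²) = 1/(1 + 10^+1.63 + 10^+0.04) = 0.02234
DIC = [CO2*]/α₀ = 4.754×10^-5 / 0.02234 = 2.127 mmol/kg
[CO3²⁻] = α₂·DIC; α₂ = 0.02450, so [CO3²⁻] = 0.02450 × 2.127 = 0.0521 mmol/kg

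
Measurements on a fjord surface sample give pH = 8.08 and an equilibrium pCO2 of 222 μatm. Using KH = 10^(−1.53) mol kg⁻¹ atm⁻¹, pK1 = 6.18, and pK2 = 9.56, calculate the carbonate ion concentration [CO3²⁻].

[CO3²⁻] = 17.2 μmol/kg

[CO2*] = KH · pCO2 = 10^(−1.53) × 222×10^-6 = 6.552×10^-6 mol/kg
α₀ = 1/(1 + K1/[H⁺] + K1K2/[H⁺]²) = 1/(1 + 10^+1.90 + 10^+0.42) = 0.01204
DIC = [CO2*]/α₀ = 6.552×10^-6 / 0.01204 = 0.5442 mmol/kg
[CO3²⁻] = α₂·DIC; α₂ = 0.03167, so [CO3²⁻] = 0.03167 × 0.5442 = 0.0172 mmol/kg = 17.2 μmol/kg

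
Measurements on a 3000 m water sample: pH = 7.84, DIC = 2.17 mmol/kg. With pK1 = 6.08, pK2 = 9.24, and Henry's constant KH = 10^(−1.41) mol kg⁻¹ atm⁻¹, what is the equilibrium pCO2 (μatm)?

α₀ = 1 / (1 + K1/[H⁺] + K1K2/[H⁺]²) = 1 / (1 + 10^+1.76 + 10^+0.36)
   = 1 / (1 + 57.544 + 2.2909) = 1/60.835 = 0.01644
[CO2*] = α₀ × DIC = 0.01644 × 2.17 = 0.03567 mmol/kg
pCO2 = [CO2*]/KH = 3.567×10^-5 / 3.890×10^-2 = 917 μatm

pCO2 = 917 μatm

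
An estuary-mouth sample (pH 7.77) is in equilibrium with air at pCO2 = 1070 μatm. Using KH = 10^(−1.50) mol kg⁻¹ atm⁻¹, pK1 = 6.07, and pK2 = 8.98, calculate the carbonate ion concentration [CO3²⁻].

[CO2*] = KH · pCO2 = 10^(−1.50) × 1070×10^-6 = 3.384×10^-5 mol/kg
α₀ = 1/(1 + K1/[H⁺] + K1K2/[H⁺]²) = 1/(1 + 10^+1.70 + 10^+0.49) = 0.01845
DIC = [CO2*]/α₀ = 3.384×10^-5 / 0.01845 = 1.834 mmol/kg
[CO3²⁻] = α₂·DIC; α₂ = 0.05701, so [CO3²⁻] = 0.05701 × 1.834 = 0.105 mmol/kg

[CO3²⁻] = 0.105 mmol/kg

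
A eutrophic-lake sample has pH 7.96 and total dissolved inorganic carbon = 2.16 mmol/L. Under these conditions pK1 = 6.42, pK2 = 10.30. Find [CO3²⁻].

[CO3²⁻] = 9.55 μmol/L

α₂ = 1 / (1 + [H⁺]/K2 + [H⁺]²/(K1K2)) = 1 / (1 + 10^+2.34 + 10^+0.80)
   = 1 / (1 + 218.78 + 6.3096) = 1/226.09 = 0.004423
[CO3²⁻] = α₂ × DIC = 0.004423 × 2.16 = 0.00955 mmol/L = 9.55 μmol/L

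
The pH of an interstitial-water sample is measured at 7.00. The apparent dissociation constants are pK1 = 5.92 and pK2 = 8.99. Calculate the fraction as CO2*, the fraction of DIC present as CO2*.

α₀ = 1 / (1 + K1/[H⁺] + K1K2/[H⁺]²) = 1 / (1 + 10^+1.08 + 10^-0.91)
   = 1 / (1 + 12.023 + 0.12303) = 1/13.146 = 0.07607

α₀ = 0.0761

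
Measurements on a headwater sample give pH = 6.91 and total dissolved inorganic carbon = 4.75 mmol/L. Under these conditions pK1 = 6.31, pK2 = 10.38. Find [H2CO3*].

α₀ = 1 / (1 + K1/[H⁺] + K1K2/[H⁺]²) = 1 / (1 + 10^+0.60 + 10^-2.87)
   = 1 / (1 + 3.9811 + 0.0013490) = 1/4.9824 = 0.2007
[CO2*] = α₀ × DIC = 0.2007 × 4.75 = 0.953 mmol/L

[CO2*] = 0.953 mmol/L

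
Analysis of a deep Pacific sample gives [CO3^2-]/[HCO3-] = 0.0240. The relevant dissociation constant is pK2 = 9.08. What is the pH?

From K2 = [H⁺][CO3^2-]/[HCO3-]:  pH = pK2 + log₁₀([CO3^2-]/[HCO3-])
log₁₀(0.0240) = -1.620
pH = 9.08 + (-1.620) = 7.46

pH = 7.46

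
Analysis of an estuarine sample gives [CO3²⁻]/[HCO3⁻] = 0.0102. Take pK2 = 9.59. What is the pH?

pH = 7.60

From K2 = [H⁺][CO3²⁻]/[HCO3⁻]:  pH = pK2 + log₁₀([CO3²⁻]/[HCO3⁻])
log₁₀(0.0102) = -1.991
pH = 9.59 + (-1.991) = 7.60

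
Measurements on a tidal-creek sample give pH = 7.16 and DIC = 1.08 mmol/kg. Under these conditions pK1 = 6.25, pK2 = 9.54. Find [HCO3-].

α₁ = 1 / (1 + [H⁺]/K1 + K2/[H⁺]) = 1 / (1 + 10^-0.91 + 10^-2.38)
   = 1 / (1 + 0.12303 + 0.0041687) = 1/1.1272 = 0.8872
[HCO3⁻] = α₁ × DIC = 0.8872 × 1.08 = 0.958 mmol/kg

[HCO3⁻] = 0.958 mmol/kg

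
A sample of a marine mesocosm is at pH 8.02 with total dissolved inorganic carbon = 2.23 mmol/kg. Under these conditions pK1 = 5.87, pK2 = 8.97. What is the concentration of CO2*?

[CO2*] = 14.1 μmol/kg

α₀ = 1 / (1 + K1/[H⁺] + K1K2/[H⁺]²) = 1 / (1 + 10^+2.15 + 10^+1.20)
   = 1 / (1 + 141.25 + 15.849) = 1/158.10 = 0.006325
[CO2*] = α₀ × DIC = 0.006325 × 2.23 = 0.0141 mmol/kg = 14.1 μmol/kg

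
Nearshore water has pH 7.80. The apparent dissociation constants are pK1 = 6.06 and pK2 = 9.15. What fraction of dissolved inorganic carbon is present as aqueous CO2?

α₀ = 0.0171

α₀ = 1 / (1 + K1/[H⁺] + K1K2/[H⁺]²) = 1 / (1 + 10^+1.74 + 10^+0.39)
   = 1 / (1 + 54.954 + 2.4547) = 1/58.409 = 0.01712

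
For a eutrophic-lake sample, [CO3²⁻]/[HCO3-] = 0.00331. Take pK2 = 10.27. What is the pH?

pH = 7.79

From K2 = [H⁺][CO3²⁻]/[HCO3-]:  pH = pK2 + log₁₀([CO3²⁻]/[HCO3-])
log₁₀(0.00331) = -2.480
pH = 10.27 + (-2.480) = 7.79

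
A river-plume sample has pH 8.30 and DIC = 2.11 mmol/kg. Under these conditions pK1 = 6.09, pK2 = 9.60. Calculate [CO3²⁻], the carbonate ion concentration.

α₂ = 1 / (1 + [H⁺]/K2 + [H⁺]²/(K1K2)) = 1 / (1 + 10^+1.30 + 10^-0.91)
   = 1 / (1 + 19.953 + 0.12303) = 1/21.076 = 0.04745
[CO3²⁻] = α₂ × DIC = 0.04745 × 2.11 = 0.100 mmol/kg

[CO3²⁻] = 0.100 mmol/kg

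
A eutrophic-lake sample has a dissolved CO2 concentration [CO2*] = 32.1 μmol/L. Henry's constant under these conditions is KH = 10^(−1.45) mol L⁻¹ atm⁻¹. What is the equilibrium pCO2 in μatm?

KH = 10^(−1.45) = 3.548×10^-2 mol L⁻¹ atm⁻¹
pCO2 = [CO2*]/KH = 32.1×10^-6 / 3.548×10^-2 = 9.05×10^-4 atm = 905 μatm

pCO2 = 905 μatm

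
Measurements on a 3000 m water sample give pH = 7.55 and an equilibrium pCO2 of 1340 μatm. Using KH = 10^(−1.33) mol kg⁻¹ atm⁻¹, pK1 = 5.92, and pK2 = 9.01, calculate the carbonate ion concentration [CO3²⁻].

[CO2*] = KH · pCO2 = 10^(−1.33) × 1340×10^-6 = 6.268×10^-5 mol/kg
α₀ = 1/(1 + K1/[H⁺] + K1K2/[H⁺]²) = 1/(1 + 10^+1.63 + 10^+0.17) = 0.02215
DIC = [CO2*]/α₀ = 6.268×10^-5 / 0.02215 = 2.829 mmol/kg
[CO3²⁻] = α₂·DIC; α₂ = 0.03277, so [CO3²⁻] = 0.03277 × 2.829 = 0.0927 mmol/kg

[CO3²⁻] = 0.0927 mmol/kg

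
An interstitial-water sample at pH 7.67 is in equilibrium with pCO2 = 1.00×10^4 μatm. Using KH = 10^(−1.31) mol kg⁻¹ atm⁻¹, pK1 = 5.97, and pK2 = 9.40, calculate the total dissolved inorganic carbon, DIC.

DIC = 25.5 mmol/kg

[CO2*] = KH · pCO2 = 10^(−1.31) × 1.00×10^4×10^-6 = 4.898×10^-4 mol/kg
α₀ = 1/(1 + K1/[H⁺] + K1K2/[H⁺]²) = 1/(1 + 10^+1.70 + 10^-0.03) = 0.01921
DIC = [CO2*]/α₀ = 4.898×10^-4 / 0.01921 = 25.5 mmol/kg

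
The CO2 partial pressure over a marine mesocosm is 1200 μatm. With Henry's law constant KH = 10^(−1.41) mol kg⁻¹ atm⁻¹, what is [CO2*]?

[CO2*] = 46.7 μmol/kg

KH = 10^(−1.41) = 3.890×10^-2 mol kg⁻¹ atm⁻¹
[CO2*] = KH · pCO2 = 3.890×10^-2 × 1200×10^-6 atm = 4.67×10^-5 mol/kg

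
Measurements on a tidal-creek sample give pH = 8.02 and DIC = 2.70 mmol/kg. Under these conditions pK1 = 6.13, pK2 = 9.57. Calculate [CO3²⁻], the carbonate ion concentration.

α₂ = 1 / (1 + [H⁺]/K2 + [H⁺]²/(K1K2)) = 1 / (1 + 10^+1.55 + 10^-0.34)
   = 1 / (1 + 35.481 + 0.45709) = 1/36.938 = 0.02707
[CO3²⁻] = α₂ × DIC = 0.02707 × 2.70 = 0.0731 mmol/kg

[CO3²⁻] = 0.0731 mmol/kg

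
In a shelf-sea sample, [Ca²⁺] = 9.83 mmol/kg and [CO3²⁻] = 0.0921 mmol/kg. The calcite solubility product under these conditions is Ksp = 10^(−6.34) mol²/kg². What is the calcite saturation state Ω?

Ksp = 10^(−6.34) = 4.571×10^-7
Ω = [Ca²⁺][CO3²⁻]/Ksp = (9.83×10^-3)(0.0921×10^-3) / 4.571×10^-7 = 1.98

Ω = 1.98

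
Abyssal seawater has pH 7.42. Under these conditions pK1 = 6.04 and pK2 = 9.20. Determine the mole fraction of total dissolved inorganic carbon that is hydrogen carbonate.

α₁ = 1 / (1 + [H⁺]/K1 + K2/[H⁺]) = 1 / (1 + 10^-1.38 + 10^-1.78)
   = 1 / (1 + 0.041687 + 0.016596) = 1/1.0583 = 0.9449

α₁ = 0.945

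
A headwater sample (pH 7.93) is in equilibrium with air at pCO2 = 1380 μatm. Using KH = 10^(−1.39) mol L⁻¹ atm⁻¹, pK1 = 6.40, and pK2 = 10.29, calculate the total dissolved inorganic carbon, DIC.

DIC = 1.97 mmol/L

[CO2*] = KH · pCO2 = 10^(−1.39) × 1380×10^-6 = 5.622×10^-5 mol/L
α₀ = 1/(1 + K1/[H⁺] + K1K2/[H⁺]²) = 1/(1 + 10^+1.53 + 10^-0.83) = 0.02855
DIC = [CO2*]/α₀ = 5.622×10^-5 / 0.02855 = 1.97 mmol/L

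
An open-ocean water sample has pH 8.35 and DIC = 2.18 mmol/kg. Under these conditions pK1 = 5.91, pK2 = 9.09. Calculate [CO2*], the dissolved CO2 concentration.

[CO2*] = 6.68 μmol/kg

α₀ = 1 / (1 + K1/[H⁺] + K1K2/[H⁺]²) = 1 / (1 + 10^+2.44 + 10^+1.70)
   = 1 / (1 + 275.42 + 50.119) = 1/326.54 = 0.003062
[CO2*] = α₀ × DIC = 0.003062 × 2.18 = 0.00668 mmol/kg = 6.68 μmol/kg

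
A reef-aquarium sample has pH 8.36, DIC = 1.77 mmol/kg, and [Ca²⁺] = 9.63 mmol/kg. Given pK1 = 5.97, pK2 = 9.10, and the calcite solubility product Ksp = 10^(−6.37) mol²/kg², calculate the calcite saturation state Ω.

α₂ = 1 / (1 + [H⁺]/K2 + [H⁺]²/(K1K2)) = 1 / (1 + 10^+0.74 + 10^-1.65)
   = 1 / (1 + 5.4954 + 0.022387) = 1/6.5178 = 0.1534
[CO3²⁻] = α₂ × DIC = 0.1534 × 1.77 = 0.2716 mmol/kg
Ksp = 10^(−6.37) = 4.266×10^-7
Ω = [Ca²⁺][CO3²⁻]/Ksp = (9.63×10^-3)(2.716×10^-4) / 4.266×10^-7 = 6.13

Ω = 6.13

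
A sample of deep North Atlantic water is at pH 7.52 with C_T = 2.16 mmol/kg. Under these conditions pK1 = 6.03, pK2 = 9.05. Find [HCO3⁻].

[HCO3⁻] = 2.03 mmol/kg

α₁ = 1 / (1 + [H⁺]/K1 + K2/[H⁺]) = 1 / (1 + 10^-1.49 + 10^-1.53)
   = 1 / (1 + 0.032359 + 0.029512) = 1/1.0619 = 0.9417
[HCO3⁻] = α₁ × DIC = 0.9417 × 2.16 = 2.03 mmol/kg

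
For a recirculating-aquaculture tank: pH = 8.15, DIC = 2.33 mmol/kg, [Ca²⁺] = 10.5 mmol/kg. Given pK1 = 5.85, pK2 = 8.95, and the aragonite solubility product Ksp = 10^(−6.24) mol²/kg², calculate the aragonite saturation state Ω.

Ω = 5.79

α₂ = 1 / (1 + [H⁺]/K2 + [H⁺]²/(K1K2)) = 1 / (1 + 10^+0.80 + 10^-1.50)
   = 1 / (1 + 6.3096 + 0.031623) = 1/7.3412 = 0.1362
[CO3²⁻] = α₂ × DIC = 0.1362 × 2.33 = 0.3174 mmol/kg
Ksp = 10^(−6.24) = 5.754×10^-7
Ω = [Ca²⁺][CO3²⁻]/Ksp = (10.5×10^-3)(3.174×10^-4) / 5.754×10^-7 = 5.79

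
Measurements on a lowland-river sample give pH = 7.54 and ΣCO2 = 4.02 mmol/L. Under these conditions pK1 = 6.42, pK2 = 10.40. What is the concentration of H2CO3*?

[CO2*] = 0.283 mmol/L

α₀ = 1 / (1 + K1/[H⁺] + K1K2/[H⁺]²) = 1 / (1 + 10^+1.12 + 10^-1.74)
   = 1 / (1 + 13.183 + 0.018197) = 1/14.201 = 0.07042
[CO2*] = α₀ × DIC = 0.07042 × 4.02 = 0.283 mmol/L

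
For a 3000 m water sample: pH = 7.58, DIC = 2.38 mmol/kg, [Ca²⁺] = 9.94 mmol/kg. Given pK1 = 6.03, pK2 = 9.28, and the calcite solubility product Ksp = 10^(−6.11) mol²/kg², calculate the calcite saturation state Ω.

α₂ = 1 / (1 + [H⁺]/K2 + [H⁺]²/(K1K2)) = 1 / (1 + 10^+1.70 + 10^+0.15)
   = 1 / (1 + 50.119 + 1.4125) = 1/52.531 = 0.01904
[CO3²⁻] = α₂ × DIC = 0.01904 × 2.38 = 0.04531 mmol/kg
Ksp = 10^(−6.11) = 7.762×10^-7
Ω = [Ca²⁺][CO3²⁻]/Ksp = (9.94×10^-3)(4.531×10^-5) / 7.762×10^-7 = 0.580

Ω = 0.580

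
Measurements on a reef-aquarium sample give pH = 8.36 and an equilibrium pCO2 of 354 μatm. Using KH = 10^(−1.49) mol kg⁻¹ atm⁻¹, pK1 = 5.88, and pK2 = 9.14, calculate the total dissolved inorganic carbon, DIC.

DIC = 4.04 mmol/kg

[CO2*] = KH · pCO2 = 10^(−1.49) × 354×10^-6 = 1.146×10^-5 mol/kg
α₀ = 1/(1 + K1/[H⁺] + K1K2/[H⁺]²) = 1/(1 + 10^+2.48 + 10^+1.70) = 0.002832
DIC = [CO2*]/α₀ = 1.146×10^-5 / 0.002832 = 4.04 mmol/kg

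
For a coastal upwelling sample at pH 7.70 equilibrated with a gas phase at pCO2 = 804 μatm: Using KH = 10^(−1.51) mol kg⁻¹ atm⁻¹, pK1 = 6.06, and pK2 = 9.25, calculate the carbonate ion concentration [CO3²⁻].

[CO2*] = KH · pCO2 = 10^(−1.51) × 804×10^-6 = 2.485×10^-5 mol/kg
α₀ = 1/(1 + K1/[H⁺] + K1K2/[H⁺]²) = 1/(1 + 10^+1.64 + 10^+0.09) = 0.02180
DIC = [CO2*]/α₀ = 2.485×10^-5 / 0.02180 = 1.140 mmol/kg
[CO3²⁻] = α₂·DIC; α₂ = 0.02681, so [CO3²⁻] = 0.02681 × 1.140 = 0.0306 mmol/kg

[CO3²⁻] = 0.0306 mmol/kg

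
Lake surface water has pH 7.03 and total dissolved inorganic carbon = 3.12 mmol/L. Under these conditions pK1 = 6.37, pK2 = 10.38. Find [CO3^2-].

α₂ = 1 / (1 + [H⁺]/K2 + [H⁺]²/(K1K2)) = 1 / (1 + 10^+3.35 + 10^+2.69)
   = 1 / (1 + 2238.7 + 489.78) = 1/2729.5 = 0.0003664
[CO3²⁻] = α₂ × DIC = 0.0003664 × 3.12 = 0.00114 mmol/L = 1.14 μmol/L

[CO3²⁻] = 1.14 μmol/L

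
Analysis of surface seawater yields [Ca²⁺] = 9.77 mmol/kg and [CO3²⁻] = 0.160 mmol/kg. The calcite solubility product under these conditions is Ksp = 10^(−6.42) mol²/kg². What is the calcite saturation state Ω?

Ω = 4.11

Ksp = 10^(−6.42) = 3.802×10^-7
Ω = [Ca²⁺][CO3²⁻]/Ksp = (9.77×10^-3)(0.160×10^-3) / 3.802×10^-7 = 4.11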